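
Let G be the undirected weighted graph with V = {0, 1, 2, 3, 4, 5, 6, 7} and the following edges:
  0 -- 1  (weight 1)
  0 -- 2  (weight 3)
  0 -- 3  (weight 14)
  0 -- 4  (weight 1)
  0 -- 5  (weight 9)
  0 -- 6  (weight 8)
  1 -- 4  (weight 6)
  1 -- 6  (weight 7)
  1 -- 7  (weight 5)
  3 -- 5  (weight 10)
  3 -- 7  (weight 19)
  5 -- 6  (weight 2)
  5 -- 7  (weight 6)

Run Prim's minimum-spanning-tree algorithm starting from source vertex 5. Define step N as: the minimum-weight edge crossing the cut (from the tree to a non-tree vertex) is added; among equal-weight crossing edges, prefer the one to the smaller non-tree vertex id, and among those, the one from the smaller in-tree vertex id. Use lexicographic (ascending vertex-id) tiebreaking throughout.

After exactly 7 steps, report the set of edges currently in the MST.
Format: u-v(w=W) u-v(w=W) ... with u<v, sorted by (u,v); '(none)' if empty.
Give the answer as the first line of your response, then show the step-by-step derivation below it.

0-1(w=1) 0-2(w=3) 0-4(w=1) 1-7(w=5) 3-5(w=10) 5-6(w=2) 5-7(w=6)

step 1: add edge 5-6 (w=2); MST = {5-6(w=2)}
step 2: add edge 5-7 (w=6); MST = {5-6(w=2) 5-7(w=6)}
step 3: add edge 1-7 (w=5); MST = {1-7(w=5) 5-6(w=2) 5-7(w=6)}
step 4: add edge 0-1 (w=1); MST = {0-1(w=1) 1-7(w=5) 5-6(w=2) 5-7(w=6)}
step 5: add edge 0-4 (w=1); MST = {0-1(w=1) 0-4(w=1) 1-7(w=5) 5-6(w=2) 5-7(w=6)}
step 6: add edge 0-2 (w=3); MST = {0-1(w=1) 0-2(w=3) 0-4(w=1) 1-7(w=5) 5-6(w=2) 5-7(w=6)}
step 7: add edge 3-5 (w=10); MST = {0-1(w=1) 0-2(w=3) 0-4(w=1) 1-7(w=5) 3-5(w=10) 5-6(w=2) 5-7(w=6)}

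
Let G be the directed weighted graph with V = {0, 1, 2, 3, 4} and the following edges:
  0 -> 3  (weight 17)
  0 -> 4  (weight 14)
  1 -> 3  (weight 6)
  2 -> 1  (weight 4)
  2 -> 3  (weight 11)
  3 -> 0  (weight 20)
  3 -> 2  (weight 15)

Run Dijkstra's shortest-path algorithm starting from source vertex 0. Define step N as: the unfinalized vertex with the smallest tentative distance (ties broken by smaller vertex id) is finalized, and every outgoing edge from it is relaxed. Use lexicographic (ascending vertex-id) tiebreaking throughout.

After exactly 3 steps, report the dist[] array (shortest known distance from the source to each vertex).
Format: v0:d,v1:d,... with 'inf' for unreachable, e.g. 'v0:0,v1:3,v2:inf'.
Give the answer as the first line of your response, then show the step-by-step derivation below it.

v0:0,v1:inf,v2:32,v3:17,v4:14

step 1: dist = v0:0,v1:inf,v2:inf,v3:17,v4:14
step 2: dist = v0:0,v1:inf,v2:inf,v3:17,v4:14
step 3: dist = v0:0,v1:inf,v2:32,v3:17,v4:14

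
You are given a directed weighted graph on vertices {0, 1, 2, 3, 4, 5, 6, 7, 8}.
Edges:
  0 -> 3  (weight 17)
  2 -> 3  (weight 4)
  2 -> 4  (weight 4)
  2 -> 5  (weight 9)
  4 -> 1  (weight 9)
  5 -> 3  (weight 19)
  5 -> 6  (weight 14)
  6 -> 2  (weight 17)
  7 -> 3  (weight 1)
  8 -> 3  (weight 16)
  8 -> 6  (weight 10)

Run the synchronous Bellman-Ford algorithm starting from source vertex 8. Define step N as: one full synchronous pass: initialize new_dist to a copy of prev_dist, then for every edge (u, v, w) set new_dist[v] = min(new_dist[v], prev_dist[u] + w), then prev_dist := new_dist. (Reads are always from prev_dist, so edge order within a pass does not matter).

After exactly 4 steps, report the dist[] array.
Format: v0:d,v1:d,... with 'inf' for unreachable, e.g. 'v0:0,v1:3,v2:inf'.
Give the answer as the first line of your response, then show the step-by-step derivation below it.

v0:inf,v1:40,v2:27,v3:16,v4:31,v5:36,v6:10,v7:inf,v8:0

step 1: dist = v0:inf,v1:inf,v2:inf,v3:16,v4:inf,v5:inf,v6:10,v7:inf,v8:0
step 2: dist = v0:inf,v1:inf,v2:27,v3:16,v4:inf,v5:inf,v6:10,v7:inf,v8:0
step 3: dist = v0:inf,v1:inf,v2:27,v3:16,v4:31,v5:36,v6:10,v7:inf,v8:0
step 4: dist = v0:inf,v1:40,v2:27,v3:16,v4:31,v5:36,v6:10,v7:inf,v8:0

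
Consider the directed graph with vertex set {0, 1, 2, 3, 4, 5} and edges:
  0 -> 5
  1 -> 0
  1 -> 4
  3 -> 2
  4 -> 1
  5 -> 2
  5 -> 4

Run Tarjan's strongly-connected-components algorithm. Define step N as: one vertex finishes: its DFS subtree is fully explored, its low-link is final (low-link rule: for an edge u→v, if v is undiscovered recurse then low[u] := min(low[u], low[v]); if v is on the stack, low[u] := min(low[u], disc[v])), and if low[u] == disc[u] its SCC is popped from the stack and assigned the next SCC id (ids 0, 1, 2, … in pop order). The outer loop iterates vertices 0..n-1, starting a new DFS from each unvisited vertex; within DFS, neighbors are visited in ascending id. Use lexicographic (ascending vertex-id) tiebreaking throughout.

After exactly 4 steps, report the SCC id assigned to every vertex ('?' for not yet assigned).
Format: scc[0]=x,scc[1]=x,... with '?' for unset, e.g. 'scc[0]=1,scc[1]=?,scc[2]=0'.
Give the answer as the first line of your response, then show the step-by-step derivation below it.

scc[0]=?,scc[1]=?,scc[2]=0,scc[3]=?,scc[4]=?,scc[5]=?

step 1: low=(low[0]=0,low[1]=?,low[2]=2,low[3]=?,low[4]=?,low[5]=1); scc=(scc[0]=?,scc[1]=?,scc[2]=0,scc[3]=?,scc[4]=?,scc[5]=?)
step 2: low=(low[0]=0,low[1]=0,low[2]=2,low[3]=?,low[4]=3,low[5]=1); scc=(scc[0]=?,scc[1]=?,scc[2]=0,scc[3]=?,scc[4]=?,scc[5]=?)
step 3: low=(low[0]=0,low[1]=0,low[2]=2,low[3]=?,low[4]=0,low[5]=1); scc=(scc[0]=?,scc[1]=?,scc[2]=0,scc[3]=?,scc[4]=?,scc[5]=?)
step 4: low=(low[0]=0,low[1]=0,low[2]=2,low[3]=?,low[4]=0,low[5]=0); scc=(scc[0]=?,scc[1]=?,scc[2]=0,scc[3]=?,scc[4]=?,scc[5]=?)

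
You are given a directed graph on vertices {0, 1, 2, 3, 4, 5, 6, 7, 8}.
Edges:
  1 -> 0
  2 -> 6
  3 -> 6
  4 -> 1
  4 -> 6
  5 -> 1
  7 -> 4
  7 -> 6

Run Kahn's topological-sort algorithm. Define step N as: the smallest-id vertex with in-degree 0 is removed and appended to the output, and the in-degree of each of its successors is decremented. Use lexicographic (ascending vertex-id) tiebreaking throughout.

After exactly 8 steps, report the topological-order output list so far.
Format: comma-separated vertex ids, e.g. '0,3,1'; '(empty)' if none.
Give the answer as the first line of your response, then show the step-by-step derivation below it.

2,3,5,7,4,1,0,6

step 1: output 2; order=[2]; indeg=(1,2,0,0,1,0,3,0,0)
step 2: output 3; order=[2,3]; indeg=(1,2,0,0,1,0,2,0,0)
step 3: output 5; order=[2,3,5]; indeg=(1,1,0,0,1,0,2,0,0)
step 4: output 7; order=[2,3,5,7]; indeg=(1,1,0,0,0,0,1,0,0)
step 5: output 4; order=[2,3,5,7,4]; indeg=(1,0,0,0,0,0,0,0,0)
step 6: output 1; order=[2,3,5,7,4,1]; indeg=(0,0,0,0,0,0,0,0,0)
step 7: output 0; order=[2,3,5,7,4,1,0]; indeg=(0,0,0,0,0,0,0,0,0)
step 8: output 6; order=[2,3,5,7,4,1,0,6]; indeg=(0,0,0,0,0,0,0,0,0)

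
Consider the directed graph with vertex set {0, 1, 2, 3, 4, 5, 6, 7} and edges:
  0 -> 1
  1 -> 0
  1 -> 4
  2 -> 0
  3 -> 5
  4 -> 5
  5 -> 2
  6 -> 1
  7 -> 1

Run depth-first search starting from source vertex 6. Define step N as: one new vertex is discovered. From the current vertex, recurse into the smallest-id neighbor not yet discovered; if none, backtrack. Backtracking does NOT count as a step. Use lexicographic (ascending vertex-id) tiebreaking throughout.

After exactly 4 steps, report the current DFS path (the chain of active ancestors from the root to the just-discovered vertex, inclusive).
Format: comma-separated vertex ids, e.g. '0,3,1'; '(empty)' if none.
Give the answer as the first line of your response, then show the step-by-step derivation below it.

6,1,4

step 1: discover 6; path=6; order=6
step 2: discover 1; path=6>1; order=6,1
step 3: discover 0; path=6>1>0; order=6,1,0
step 4: discover 4; path=6>1>4; order=6,1,0,4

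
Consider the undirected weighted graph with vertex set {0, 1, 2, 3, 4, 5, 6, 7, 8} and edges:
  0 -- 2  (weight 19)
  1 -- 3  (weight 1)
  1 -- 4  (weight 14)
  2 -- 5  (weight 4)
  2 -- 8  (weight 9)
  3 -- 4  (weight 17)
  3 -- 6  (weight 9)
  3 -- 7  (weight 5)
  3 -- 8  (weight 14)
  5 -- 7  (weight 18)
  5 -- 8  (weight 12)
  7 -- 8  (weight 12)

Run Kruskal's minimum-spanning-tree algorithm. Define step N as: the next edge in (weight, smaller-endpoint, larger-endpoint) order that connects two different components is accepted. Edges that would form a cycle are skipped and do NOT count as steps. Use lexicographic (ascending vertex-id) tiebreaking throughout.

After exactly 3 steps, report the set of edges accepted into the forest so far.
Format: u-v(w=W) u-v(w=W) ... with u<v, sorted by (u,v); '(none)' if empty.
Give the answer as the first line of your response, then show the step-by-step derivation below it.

1-3(w=1) 2-5(w=4) 3-7(w=5)

step 1: add edge 1-3 (w=1); MST = {1-3(w=1)}
step 2: add edge 2-5 (w=4); MST = {1-3(w=1) 2-5(w=4)}
step 3: add edge 3-7 (w=5); MST = {1-3(w=1) 2-5(w=4) 3-7(w=5)}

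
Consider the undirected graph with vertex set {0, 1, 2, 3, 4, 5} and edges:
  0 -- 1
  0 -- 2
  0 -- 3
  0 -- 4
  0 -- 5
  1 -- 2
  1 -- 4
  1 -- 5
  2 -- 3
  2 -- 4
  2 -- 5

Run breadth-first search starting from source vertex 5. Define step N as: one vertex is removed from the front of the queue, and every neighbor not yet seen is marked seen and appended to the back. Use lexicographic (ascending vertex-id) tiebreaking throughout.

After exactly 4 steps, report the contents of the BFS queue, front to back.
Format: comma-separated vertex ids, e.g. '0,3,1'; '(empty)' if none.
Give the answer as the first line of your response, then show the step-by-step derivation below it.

3,4

step 1: dequeue 5; queue=[0,1,2]; order=5
step 2: dequeue 0; queue=[1,2,3,4]; order=5,0
step 3: dequeue 1; queue=[2,3,4]; order=5,0,1
step 4: dequeue 2; queue=[3,4]; order=5,0,1,2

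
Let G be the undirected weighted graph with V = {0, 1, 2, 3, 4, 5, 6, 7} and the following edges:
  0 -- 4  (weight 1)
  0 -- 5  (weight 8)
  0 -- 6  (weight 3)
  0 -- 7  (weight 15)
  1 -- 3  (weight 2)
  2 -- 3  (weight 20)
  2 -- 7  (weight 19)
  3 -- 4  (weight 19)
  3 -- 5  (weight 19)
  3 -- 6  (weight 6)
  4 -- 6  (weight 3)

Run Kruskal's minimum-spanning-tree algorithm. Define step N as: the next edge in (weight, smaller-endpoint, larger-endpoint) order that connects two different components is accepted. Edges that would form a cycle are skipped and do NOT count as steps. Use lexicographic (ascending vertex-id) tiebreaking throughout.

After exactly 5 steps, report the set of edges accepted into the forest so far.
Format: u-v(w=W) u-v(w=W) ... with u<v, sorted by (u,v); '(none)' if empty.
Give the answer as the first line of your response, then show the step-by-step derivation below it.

0-4(w=1) 0-5(w=8) 0-6(w=3) 1-3(w=2) 3-6(w=6)

step 1: add edge 0-4 (w=1); MST = {0-4(w=1)}
step 2: add edge 1-3 (w=2); MST = {0-4(w=1) 1-3(w=2)}
step 3: add edge 0-6 (w=3); MST = {0-4(w=1) 0-6(w=3) 1-3(w=2)}
step 4: add edge 3-6 (w=6); MST = {0-4(w=1) 0-6(w=3) 1-3(w=2) 3-6(w=6)}
step 5: add edge 0-5 (w=8); MST = {0-4(w=1) 0-5(w=8) 0-6(w=3) 1-3(w=2) 3-6(w=6)}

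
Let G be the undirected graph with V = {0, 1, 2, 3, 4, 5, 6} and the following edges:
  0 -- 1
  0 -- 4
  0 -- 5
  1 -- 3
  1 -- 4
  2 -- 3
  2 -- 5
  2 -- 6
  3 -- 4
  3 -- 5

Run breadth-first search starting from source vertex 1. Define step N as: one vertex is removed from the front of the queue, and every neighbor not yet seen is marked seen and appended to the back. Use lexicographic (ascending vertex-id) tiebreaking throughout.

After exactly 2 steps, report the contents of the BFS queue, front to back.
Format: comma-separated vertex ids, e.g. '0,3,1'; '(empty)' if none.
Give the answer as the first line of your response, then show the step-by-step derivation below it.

3,4,5

step 1: dequeue 1; queue=[0,3,4]; order=1
step 2: dequeue 0; queue=[3,4,5]; order=1,0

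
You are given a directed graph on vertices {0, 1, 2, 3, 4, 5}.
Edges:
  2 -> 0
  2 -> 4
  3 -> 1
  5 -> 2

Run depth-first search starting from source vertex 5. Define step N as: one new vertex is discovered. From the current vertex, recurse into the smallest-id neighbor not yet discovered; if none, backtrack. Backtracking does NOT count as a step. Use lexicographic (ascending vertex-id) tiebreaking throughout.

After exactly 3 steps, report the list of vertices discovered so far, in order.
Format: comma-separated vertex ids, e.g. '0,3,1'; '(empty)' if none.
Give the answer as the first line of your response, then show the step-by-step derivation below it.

5,2,0

step 1: discover 5; path=5; order=5
step 2: discover 2; path=5>2; order=5,2
step 3: discover 0; path=5>2>0; order=5,2,0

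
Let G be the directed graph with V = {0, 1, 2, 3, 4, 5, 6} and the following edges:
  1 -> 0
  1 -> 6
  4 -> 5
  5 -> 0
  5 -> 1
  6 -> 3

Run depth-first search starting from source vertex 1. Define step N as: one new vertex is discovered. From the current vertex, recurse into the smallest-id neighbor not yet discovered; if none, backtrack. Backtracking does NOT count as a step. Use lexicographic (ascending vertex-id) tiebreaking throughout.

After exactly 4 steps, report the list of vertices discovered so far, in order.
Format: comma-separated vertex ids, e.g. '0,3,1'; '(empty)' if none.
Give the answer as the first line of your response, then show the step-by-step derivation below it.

1,0,6,3

step 1: discover 1; path=1; order=1
step 2: discover 0; path=1>0; order=1,0
step 3: discover 6; path=1>6; order=1,0,6
step 4: discover 3; path=1>6>3; order=1,0,6,3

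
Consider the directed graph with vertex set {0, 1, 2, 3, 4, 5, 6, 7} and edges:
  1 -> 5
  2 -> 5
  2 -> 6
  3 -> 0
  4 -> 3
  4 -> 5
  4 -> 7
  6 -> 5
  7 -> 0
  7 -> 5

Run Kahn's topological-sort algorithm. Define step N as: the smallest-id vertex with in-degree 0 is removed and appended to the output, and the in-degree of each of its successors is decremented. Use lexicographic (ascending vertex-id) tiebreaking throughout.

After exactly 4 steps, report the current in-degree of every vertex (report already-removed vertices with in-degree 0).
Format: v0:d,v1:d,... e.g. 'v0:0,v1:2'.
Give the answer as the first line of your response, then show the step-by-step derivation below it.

v0:1,v1:0,v2:0,v3:0,v4:0,v5:2,v6:0,v7:0

step 1: output 1; order=[1]; indeg=(2,0,0,1,0,4,1,1)
step 2: output 2; order=[1,2]; indeg=(2,0,0,1,0,3,0,1)
step 3: output 4; order=[1,2,4]; indeg=(2,0,0,0,0,2,0,0)
step 4: output 3; order=[1,2,4,3]; indeg=(1,0,0,0,0,2,0,0)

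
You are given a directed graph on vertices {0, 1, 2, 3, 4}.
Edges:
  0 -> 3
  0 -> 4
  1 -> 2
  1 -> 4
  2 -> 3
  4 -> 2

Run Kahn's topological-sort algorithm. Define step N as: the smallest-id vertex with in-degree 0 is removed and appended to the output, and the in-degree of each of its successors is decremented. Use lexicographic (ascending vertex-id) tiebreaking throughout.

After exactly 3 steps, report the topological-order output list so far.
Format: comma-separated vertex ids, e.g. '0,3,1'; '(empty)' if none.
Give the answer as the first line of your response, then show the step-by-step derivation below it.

0,1,4

step 1: output 0; order=[0]; indeg=(0,0,2,1,1)
step 2: output 1; order=[0,1]; indeg=(0,0,1,1,0)
step 3: output 4; order=[0,1,4]; indeg=(0,0,0,1,0)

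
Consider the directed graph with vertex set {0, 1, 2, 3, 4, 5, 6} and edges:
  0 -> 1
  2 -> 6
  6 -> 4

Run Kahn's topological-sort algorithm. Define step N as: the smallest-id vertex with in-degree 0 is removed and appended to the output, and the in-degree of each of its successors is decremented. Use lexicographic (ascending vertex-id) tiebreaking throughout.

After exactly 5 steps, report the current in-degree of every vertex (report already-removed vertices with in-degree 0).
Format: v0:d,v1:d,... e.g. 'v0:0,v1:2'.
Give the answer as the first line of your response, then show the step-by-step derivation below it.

v0:0,v1:0,v2:0,v3:0,v4:1,v5:0,v6:0

step 1: output 0; order=[0]; indeg=(0,0,0,0,1,0,1)
step 2: output 1; order=[0,1]; indeg=(0,0,0,0,1,0,1)
step 3: output 2; order=[0,1,2]; indeg=(0,0,0,0,1,0,0)
step 4: output 3; order=[0,1,2,3]; indeg=(0,0,0,0,1,0,0)
step 5: output 5; order=[0,1,2,3,5]; indeg=(0,0,0,0,1,0,0)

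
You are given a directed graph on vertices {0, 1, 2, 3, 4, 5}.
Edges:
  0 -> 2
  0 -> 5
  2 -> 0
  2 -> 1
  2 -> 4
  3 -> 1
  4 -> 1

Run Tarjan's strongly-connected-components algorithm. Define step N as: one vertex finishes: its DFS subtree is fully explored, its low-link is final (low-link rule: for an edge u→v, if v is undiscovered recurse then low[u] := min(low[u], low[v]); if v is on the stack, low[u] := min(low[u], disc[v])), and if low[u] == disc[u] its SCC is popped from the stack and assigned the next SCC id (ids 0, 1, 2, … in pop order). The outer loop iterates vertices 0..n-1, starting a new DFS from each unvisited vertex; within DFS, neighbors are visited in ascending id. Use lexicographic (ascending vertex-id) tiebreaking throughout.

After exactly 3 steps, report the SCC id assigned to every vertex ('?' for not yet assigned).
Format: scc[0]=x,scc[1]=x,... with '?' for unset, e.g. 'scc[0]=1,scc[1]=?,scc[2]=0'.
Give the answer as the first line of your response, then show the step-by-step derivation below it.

scc[0]=?,scc[1]=0,scc[2]=?,scc[3]=?,scc[4]=1,scc[5]=?

step 1: low=(low[0]=0,low[1]=2,low[2]=0,low[3]=?,low[4]=?,low[5]=?); scc=(scc[0]=?,scc[1]=0,scc[2]=?,scc[3]=?,scc[4]=?,scc[5]=?)
step 2: low=(low[0]=0,low[1]=2,low[2]=0,low[3]=?,low[4]=3,low[5]=?); scc=(scc[0]=?,scc[1]=0,scc[2]=?,scc[3]=?,scc[4]=1,scc[5]=?)
step 3: low=(low[0]=0,low[1]=2,low[2]=0,low[3]=?,low[4]=3,low[5]=?); scc=(scc[0]=?,scc[1]=0,scc[2]=?,scc[3]=?,scc[4]=1,scc[5]=?)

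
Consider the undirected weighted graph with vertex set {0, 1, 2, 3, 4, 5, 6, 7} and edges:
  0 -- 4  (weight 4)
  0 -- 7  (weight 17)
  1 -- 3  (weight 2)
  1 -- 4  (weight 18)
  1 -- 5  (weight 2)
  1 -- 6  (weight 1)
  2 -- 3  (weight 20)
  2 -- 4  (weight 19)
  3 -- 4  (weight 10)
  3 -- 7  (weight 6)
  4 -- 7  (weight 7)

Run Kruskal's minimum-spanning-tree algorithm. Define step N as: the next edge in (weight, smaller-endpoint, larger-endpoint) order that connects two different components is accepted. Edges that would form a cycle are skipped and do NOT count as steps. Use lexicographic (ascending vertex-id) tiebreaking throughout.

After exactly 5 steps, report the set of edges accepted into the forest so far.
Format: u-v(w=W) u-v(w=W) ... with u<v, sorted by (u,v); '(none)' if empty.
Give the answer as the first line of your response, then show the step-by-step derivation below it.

0-4(w=4) 1-3(w=2) 1-5(w=2) 1-6(w=1) 3-7(w=6)

step 1: add edge 1-6 (w=1); MST = {1-6(w=1)}
step 2: add edge 1-3 (w=2); MST = {1-3(w=2) 1-6(w=1)}
step 3: add edge 1-5 (w=2); MST = {1-3(w=2) 1-5(w=2) 1-6(w=1)}
step 4: add edge 0-4 (w=4); MST = {0-4(w=4) 1-3(w=2) 1-5(w=2) 1-6(w=1)}
step 5: add edge 3-7 (w=6); MST = {0-4(w=4) 1-3(w=2) 1-5(w=2) 1-6(w=1) 3-7(w=6)}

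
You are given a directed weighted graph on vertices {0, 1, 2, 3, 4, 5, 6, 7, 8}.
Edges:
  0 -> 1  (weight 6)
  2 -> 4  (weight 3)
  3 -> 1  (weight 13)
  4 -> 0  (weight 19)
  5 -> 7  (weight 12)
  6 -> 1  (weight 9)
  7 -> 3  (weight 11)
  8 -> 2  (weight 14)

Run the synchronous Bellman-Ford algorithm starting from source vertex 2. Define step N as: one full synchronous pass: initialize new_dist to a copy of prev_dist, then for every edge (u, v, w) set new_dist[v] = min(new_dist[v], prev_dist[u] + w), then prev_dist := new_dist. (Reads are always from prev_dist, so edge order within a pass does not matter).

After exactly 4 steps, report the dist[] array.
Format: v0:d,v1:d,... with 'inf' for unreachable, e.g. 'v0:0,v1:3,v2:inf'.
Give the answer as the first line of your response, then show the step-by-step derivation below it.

v0:22,v1:28,v2:0,v3:inf,v4:3,v5:inf,v6:inf,v7:inf,v8:inf

step 1: dist = v0:inf,v1:inf,v2:0,v3:inf,v4:3,v5:inf,v6:inf,v7:inf,v8:inf
step 2: dist = v0:22,v1:inf,v2:0,v3:inf,v4:3,v5:inf,v6:inf,v7:inf,v8:inf
step 3: dist = v0:22,v1:28,v2:0,v3:inf,v4:3,v5:inf,v6:inf,v7:inf,v8:inf
step 4: dist = v0:22,v1:28,v2:0,v3:inf,v4:3,v5:inf,v6:inf,v7:inf,v8:inf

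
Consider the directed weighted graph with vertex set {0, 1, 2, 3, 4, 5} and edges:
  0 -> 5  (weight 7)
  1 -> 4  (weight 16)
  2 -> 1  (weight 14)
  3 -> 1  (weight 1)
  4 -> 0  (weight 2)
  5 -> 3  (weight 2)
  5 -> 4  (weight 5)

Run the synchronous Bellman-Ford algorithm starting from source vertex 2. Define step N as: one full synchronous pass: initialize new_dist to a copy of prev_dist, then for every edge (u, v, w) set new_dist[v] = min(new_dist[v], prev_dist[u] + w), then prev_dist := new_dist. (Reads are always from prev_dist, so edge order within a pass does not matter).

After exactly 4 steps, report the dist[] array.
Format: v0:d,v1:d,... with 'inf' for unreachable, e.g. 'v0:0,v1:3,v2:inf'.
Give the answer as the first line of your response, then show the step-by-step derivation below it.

v0:32,v1:14,v2:0,v3:inf,v4:30,v5:39

step 1: dist = v0:inf,v1:14,v2:0,v3:inf,v4:inf,v5:inf
step 2: dist = v0:inf,v1:14,v2:0,v3:inf,v4:30,v5:inf
step 3: dist = v0:32,v1:14,v2:0,v3:inf,v4:30,v5:inf
step 4: dist = v0:32,v1:14,v2:0,v3:inf,v4:30,v5:39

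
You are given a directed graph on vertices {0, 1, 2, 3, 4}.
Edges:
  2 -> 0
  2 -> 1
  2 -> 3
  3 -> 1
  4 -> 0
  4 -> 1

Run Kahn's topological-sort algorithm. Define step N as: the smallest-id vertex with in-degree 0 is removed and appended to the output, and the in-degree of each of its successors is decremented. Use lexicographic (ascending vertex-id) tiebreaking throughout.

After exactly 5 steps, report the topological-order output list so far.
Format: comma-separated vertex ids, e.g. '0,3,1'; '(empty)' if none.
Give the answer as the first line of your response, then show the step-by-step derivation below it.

2,3,4,0,1

step 1: output 2; order=[2]; indeg=(1,2,0,0,0)
step 2: output 3; order=[2,3]; indeg=(1,1,0,0,0)
step 3: output 4; order=[2,3,4]; indeg=(0,0,0,0,0)
step 4: output 0; order=[2,3,4,0]; indeg=(0,0,0,0,0)
step 5: output 1; order=[2,3,4,0,1]; indeg=(0,0,0,0,0)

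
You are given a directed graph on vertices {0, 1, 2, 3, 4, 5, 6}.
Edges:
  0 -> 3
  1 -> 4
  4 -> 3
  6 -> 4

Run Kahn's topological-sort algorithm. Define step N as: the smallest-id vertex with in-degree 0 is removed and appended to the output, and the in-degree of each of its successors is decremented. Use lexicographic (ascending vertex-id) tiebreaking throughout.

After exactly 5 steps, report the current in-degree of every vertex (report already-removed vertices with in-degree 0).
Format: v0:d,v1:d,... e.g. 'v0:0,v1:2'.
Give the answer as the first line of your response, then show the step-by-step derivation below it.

v0:0,v1:0,v2:0,v3:1,v4:0,v5:0,v6:0

step 1: output 0; order=[0]; indeg=(0,0,0,1,2,0,0)
step 2: output 1; order=[0,1]; indeg=(0,0,0,1,1,0,0)
step 3: output 2; order=[0,1,2]; indeg=(0,0,0,1,1,0,0)
step 4: output 5; order=[0,1,2,5]; indeg=(0,0,0,1,1,0,0)
step 5: output 6; order=[0,1,2,5,6]; indeg=(0,0,0,1,0,0,0)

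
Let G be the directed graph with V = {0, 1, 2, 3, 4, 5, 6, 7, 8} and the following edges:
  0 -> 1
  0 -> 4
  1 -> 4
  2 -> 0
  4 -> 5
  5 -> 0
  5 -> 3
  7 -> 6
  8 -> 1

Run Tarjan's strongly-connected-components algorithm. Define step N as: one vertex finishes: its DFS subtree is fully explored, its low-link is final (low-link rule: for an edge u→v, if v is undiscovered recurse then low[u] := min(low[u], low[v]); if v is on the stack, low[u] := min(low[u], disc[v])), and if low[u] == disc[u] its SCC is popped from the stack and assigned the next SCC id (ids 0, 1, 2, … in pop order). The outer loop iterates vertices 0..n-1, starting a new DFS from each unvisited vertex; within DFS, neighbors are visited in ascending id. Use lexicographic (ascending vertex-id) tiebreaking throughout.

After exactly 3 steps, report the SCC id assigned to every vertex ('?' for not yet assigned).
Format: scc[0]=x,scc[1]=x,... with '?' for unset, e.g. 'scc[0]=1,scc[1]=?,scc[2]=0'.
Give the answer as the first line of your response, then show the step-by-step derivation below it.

scc[0]=?,scc[1]=?,scc[2]=?,scc[3]=0,scc[4]=?,scc[5]=?,scc[6]=?,scc[7]=?,scc[8]=?

step 1: low=(low[0]=0,low[1]=1,low[2]=?,low[3]=4,low[4]=2,low[5]=0,low[6]=?,low[7]=?,low[8]=?); scc=(scc[0]=?,scc[1]=?,scc[2]=?,scc[3]=0,scc[4]=?,scc[5]=?,scc[6]=?,scc[7]=?,scc[8]=?)
step 2: low=(low[0]=0,low[1]=1,low[2]=?,low[3]=4,low[4]=2,low[5]=0,low[6]=?,low[7]=?,low[8]=?); scc=(scc[0]=?,scc[1]=?,scc[2]=?,scc[3]=0,scc[4]=?,scc[5]=?,scc[6]=?,scc[7]=?,scc[8]=?)
step 3: low=(low[0]=0,low[1]=1,low[2]=?,low[3]=4,low[4]=0,low[5]=0,low[6]=?,low[7]=?,low[8]=?); scc=(scc[0]=?,scc[1]=?,scc[2]=?,scc[3]=0,scc[4]=?,scc[5]=?,scc[6]=?,scc[7]=?,scc[8]=?)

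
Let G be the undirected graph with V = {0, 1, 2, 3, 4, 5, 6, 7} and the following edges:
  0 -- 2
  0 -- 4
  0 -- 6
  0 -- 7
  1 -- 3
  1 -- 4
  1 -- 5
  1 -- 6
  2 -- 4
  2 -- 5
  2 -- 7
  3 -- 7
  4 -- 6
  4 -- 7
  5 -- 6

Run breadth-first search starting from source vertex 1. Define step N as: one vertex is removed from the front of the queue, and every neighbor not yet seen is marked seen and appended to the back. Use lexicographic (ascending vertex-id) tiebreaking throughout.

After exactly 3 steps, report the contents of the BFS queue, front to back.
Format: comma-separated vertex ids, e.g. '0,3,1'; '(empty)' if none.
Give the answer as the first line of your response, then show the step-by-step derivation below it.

5,6,7,0,2

step 1: dequeue 1; queue=[3,4,5,6]; order=1
step 2: dequeue 3; queue=[4,5,6,7]; order=1,3
step 3: dequeue 4; queue=[5,6,7,0,2]; order=1,3,4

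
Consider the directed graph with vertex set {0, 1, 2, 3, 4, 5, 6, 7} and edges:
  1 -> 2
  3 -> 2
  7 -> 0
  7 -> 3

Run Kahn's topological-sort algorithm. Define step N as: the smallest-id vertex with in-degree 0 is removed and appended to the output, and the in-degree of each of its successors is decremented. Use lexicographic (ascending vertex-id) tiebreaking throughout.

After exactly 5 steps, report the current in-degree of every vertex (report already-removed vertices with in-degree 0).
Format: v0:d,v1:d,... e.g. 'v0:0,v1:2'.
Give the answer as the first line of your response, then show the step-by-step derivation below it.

v0:0,v1:0,v2:1,v3:0,v4:0,v5:0,v6:0,v7:0

step 1: output 1; order=[1]; indeg=(1,0,1,1,0,0,0,0)
step 2: output 4; order=[1,4]; indeg=(1,0,1,1,0,0,0,0)
step 3: output 5; order=[1,4,5]; indeg=(1,0,1,1,0,0,0,0)
step 4: output 6; order=[1,4,5,6]; indeg=(1,0,1,1,0,0,0,0)
step 5: output 7; order=[1,4,5,6,7]; indeg=(0,0,1,0,0,0,0,0)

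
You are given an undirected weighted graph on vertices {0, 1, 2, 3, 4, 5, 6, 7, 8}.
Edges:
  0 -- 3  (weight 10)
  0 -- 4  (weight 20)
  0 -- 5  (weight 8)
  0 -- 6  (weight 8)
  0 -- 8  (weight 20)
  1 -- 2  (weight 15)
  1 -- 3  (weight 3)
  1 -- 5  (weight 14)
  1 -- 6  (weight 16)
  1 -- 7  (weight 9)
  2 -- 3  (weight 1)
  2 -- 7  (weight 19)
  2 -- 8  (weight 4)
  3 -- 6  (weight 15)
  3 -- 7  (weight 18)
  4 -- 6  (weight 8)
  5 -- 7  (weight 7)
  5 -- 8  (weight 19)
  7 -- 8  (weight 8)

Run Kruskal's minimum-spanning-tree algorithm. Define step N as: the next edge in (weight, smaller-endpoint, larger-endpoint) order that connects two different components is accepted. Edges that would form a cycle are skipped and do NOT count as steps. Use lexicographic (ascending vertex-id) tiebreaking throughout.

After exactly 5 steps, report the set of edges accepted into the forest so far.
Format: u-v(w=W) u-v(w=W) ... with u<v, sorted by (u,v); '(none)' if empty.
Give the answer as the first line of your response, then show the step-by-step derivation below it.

0-5(w=8) 1-3(w=3) 2-3(w=1) 2-8(w=4) 5-7(w=7)

step 1: add edge 2-3 (w=1); MST = {2-3(w=1)}
step 2: add edge 1-3 (w=3); MST = {1-3(w=3) 2-3(w=1)}
step 3: add edge 2-8 (w=4); MST = {1-3(w=3) 2-3(w=1) 2-8(w=4)}
step 4: add edge 5-7 (w=7); MST = {1-3(w=3) 2-3(w=1) 2-8(w=4) 5-7(w=7)}
step 5: add edge 0-5 (w=8); MST = {0-5(w=8) 1-3(w=3) 2-3(w=1) 2-8(w=4) 5-7(w=7)}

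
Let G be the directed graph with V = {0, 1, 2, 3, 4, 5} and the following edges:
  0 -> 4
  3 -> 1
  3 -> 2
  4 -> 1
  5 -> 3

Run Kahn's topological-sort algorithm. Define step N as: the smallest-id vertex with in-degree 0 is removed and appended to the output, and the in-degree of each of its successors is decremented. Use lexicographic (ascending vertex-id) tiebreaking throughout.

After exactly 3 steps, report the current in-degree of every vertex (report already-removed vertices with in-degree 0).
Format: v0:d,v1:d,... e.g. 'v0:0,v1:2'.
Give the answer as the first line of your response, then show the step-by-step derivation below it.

v0:0,v1:1,v2:1,v3:0,v4:0,v5:0

step 1: output 0; order=[0]; indeg=(0,2,1,1,0,0)
step 2: output 4; order=[0,4]; indeg=(0,1,1,1,0,0)
step 3: output 5; order=[0,4,5]; indeg=(0,1,1,0,0,0)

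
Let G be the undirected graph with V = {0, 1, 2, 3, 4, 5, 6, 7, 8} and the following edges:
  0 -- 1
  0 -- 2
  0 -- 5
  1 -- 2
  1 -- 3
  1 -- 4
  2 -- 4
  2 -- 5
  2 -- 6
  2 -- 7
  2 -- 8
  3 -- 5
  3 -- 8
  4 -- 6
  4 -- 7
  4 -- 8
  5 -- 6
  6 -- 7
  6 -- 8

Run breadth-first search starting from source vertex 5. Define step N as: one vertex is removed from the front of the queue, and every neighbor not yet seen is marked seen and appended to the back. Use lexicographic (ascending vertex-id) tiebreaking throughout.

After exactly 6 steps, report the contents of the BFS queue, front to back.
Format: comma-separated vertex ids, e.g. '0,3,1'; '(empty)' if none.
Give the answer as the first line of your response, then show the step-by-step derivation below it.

4,7,8

step 1: dequeue 5; queue=[0,2,3,6]; order=5
step 2: dequeue 0; queue=[2,3,6,1]; order=5,0
step 3: dequeue 2; queue=[3,6,1,4,7,8]; order=5,0,2
step 4: dequeue 3; queue=[6,1,4,7,8]; order=5,0,2,3
step 5: dequeue 6; queue=[1,4,7,8]; order=5,0,2,3,6
step 6: dequeue 1; queue=[4,7,8]; order=5,0,2,3,6,1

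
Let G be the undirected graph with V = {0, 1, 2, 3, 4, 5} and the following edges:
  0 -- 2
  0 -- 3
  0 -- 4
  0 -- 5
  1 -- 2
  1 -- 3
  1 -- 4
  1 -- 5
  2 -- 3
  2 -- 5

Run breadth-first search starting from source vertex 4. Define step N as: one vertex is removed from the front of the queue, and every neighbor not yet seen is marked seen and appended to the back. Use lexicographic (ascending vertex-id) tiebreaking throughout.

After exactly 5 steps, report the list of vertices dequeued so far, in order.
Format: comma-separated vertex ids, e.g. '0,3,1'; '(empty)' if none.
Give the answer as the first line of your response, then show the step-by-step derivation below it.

4,0,1,2,3

step 1: dequeue 4; queue=[0,1]; order=4
step 2: dequeue 0; queue=[1,2,3,5]; order=4,0
step 3: dequeue 1; queue=[2,3,5]; order=4,0,1
step 4: dequeue 2; queue=[3,5]; order=4,0,1,2
step 5: dequeue 3; queue=[5]; order=4,0,1,2,3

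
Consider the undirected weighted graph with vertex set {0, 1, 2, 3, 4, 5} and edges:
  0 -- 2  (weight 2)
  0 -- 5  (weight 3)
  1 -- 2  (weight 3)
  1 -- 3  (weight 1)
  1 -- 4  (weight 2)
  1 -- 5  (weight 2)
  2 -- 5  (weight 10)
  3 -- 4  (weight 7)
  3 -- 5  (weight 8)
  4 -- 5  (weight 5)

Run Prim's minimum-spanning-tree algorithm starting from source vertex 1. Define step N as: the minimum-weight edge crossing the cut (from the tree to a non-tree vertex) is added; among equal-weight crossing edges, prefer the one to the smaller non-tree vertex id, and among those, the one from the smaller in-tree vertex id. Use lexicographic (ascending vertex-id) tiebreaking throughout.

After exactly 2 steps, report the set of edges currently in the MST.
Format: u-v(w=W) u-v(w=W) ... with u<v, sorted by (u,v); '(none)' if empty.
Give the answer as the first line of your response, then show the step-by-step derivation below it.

1-3(w=1) 1-4(w=2)

step 1: add edge 1-3 (w=1); MST = {1-3(w=1)}
step 2: add edge 1-4 (w=2); MST = {1-3(w=1) 1-4(w=2)}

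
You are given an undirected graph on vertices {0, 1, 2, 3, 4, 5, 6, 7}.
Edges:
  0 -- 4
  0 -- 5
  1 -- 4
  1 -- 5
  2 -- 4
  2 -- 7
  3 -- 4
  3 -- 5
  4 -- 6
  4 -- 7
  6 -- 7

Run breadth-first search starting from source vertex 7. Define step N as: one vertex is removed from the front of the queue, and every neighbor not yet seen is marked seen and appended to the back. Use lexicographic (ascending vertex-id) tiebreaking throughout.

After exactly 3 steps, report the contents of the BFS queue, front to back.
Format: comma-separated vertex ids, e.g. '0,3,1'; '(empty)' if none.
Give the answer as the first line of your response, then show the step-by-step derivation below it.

6,0,1,3

step 1: dequeue 7; queue=[2,4,6]; order=7
step 2: dequeue 2; queue=[4,6]; order=7,2
step 3: dequeue 4; queue=[6,0,1,3]; order=7,2,4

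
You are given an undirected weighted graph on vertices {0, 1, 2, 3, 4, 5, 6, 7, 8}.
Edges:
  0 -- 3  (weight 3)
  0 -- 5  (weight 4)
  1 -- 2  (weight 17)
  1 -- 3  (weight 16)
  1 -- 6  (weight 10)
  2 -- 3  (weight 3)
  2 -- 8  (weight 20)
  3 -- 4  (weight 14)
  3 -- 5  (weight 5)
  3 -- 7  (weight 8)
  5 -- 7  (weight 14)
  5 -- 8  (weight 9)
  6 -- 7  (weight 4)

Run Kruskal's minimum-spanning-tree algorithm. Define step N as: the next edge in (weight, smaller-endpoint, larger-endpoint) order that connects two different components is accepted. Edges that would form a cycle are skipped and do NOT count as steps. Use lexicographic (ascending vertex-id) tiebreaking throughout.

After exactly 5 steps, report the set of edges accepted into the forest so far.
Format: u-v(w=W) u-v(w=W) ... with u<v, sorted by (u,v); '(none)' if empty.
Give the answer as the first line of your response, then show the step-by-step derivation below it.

0-3(w=3) 0-5(w=4) 2-3(w=3) 3-7(w=8) 6-7(w=4)

step 1: add edge 0-3 (w=3); MST = {0-3(w=3)}
step 2: add edge 2-3 (w=3); MST = {0-3(w=3) 2-3(w=3)}
step 3: add edge 0-5 (w=4); MST = {0-3(w=3) 0-5(w=4) 2-3(w=3)}
step 4: add edge 6-7 (w=4); MST = {0-3(w=3) 0-5(w=4) 2-3(w=3) 6-7(w=4)}
step 5: add edge 3-7 (w=8); MST = {0-3(w=3) 0-5(w=4) 2-3(w=3) 3-7(w=8) 6-7(w=4)}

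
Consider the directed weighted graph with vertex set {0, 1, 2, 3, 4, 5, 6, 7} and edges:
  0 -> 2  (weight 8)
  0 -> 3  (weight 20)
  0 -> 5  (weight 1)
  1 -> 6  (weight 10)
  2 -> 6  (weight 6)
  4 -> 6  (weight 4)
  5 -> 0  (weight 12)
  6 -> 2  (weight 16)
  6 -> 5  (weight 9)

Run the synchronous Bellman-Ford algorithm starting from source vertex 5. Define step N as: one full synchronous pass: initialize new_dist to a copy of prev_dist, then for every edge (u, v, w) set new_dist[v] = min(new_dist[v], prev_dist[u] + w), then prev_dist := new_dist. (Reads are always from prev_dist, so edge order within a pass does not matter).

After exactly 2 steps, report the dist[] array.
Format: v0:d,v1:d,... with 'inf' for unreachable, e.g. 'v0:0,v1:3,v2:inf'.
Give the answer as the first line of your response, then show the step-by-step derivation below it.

v0:12,v1:inf,v2:20,v3:32,v4:inf,v5:0,v6:inf,v7:inf

step 1: dist = v0:12,v1:inf,v2:inf,v3:inf,v4:inf,v5:0,v6:inf,v7:inf
step 2: dist = v0:12,v1:inf,v2:20,v3:32,v4:inf,v5:0,v6:inf,v7:inf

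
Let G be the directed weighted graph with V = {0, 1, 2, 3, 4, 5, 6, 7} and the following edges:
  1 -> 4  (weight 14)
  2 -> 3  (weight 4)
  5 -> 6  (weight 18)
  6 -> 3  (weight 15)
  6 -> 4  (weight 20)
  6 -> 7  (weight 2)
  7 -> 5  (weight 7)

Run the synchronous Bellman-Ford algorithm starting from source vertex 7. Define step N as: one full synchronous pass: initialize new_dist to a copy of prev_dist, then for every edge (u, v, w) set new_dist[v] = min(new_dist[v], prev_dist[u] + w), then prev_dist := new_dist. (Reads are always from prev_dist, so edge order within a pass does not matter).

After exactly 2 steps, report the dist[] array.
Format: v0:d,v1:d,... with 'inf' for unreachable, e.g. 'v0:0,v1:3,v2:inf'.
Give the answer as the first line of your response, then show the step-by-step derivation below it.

v0:inf,v1:inf,v2:inf,v3:inf,v4:inf,v5:7,v6:25,v7:0

step 1: dist = v0:inf,v1:inf,v2:inf,v3:inf,v4:inf,v5:7,v6:inf,v7:0
step 2: dist = v0:inf,v1:inf,v2:inf,v3:inf,v4:inf,v5:7,v6:25,v7:0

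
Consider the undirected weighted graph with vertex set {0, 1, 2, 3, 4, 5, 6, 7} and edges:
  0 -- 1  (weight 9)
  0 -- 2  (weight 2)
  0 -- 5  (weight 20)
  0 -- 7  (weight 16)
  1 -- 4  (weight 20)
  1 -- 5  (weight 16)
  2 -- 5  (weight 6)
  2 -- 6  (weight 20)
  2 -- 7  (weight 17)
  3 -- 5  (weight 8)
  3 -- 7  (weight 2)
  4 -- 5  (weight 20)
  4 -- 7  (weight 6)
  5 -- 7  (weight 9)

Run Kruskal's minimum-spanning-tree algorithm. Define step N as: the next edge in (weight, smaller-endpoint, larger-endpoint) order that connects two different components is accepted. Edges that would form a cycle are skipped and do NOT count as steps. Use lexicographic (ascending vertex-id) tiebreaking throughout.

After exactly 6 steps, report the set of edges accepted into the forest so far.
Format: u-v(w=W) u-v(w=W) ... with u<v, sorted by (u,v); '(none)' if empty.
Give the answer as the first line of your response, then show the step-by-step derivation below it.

0-1(w=9) 0-2(w=2) 2-5(w=6) 3-5(w=8) 3-7(w=2) 4-7(w=6)

step 1: add edge 0-2 (w=2); MST = {0-2(w=2)}
step 2: add edge 3-7 (w=2); MST = {0-2(w=2) 3-7(w=2)}
step 3: add edge 2-5 (w=6); MST = {0-2(w=2) 2-5(w=6) 3-7(w=2)}
step 4: add edge 4-7 (w=6); MST = {0-2(w=2) 2-5(w=6) 3-7(w=2) 4-7(w=6)}
step 5: add edge 3-5 (w=8); MST = {0-2(w=2) 2-5(w=6) 3-5(w=8) 3-7(w=2) 4-7(w=6)}
step 6: add edge 0-1 (w=9); MST = {0-1(w=9) 0-2(w=2) 2-5(w=6) 3-5(w=8) 3-7(w=2) 4-7(w=6)}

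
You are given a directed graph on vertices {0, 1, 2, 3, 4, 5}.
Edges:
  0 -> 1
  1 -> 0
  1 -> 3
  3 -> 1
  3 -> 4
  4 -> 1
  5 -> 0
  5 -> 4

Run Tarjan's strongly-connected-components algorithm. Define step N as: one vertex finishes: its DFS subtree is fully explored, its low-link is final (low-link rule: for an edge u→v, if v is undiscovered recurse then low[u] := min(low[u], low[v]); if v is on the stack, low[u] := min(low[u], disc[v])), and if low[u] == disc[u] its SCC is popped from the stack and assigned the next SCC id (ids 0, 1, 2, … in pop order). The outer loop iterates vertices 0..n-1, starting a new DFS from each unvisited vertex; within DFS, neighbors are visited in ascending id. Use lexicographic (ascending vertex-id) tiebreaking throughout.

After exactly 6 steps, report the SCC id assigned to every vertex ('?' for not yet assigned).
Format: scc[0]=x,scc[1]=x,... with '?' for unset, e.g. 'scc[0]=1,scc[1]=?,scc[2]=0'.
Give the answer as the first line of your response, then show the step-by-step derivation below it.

scc[0]=0,scc[1]=0,scc[2]=1,scc[3]=0,scc[4]=0,scc[5]=2

step 1: low=(low[0]=0,low[1]=0,low[2]=?,low[3]=1,low[4]=1,low[5]=?); scc=(scc[0]=?,scc[1]=?,scc[2]=?,scc[3]=?,scc[4]=?,scc[5]=?)
step 2: low=(low[0]=0,low[1]=0,low[2]=?,low[3]=1,low[4]=1,low[5]=?); scc=(scc[0]=?,scc[1]=?,scc[2]=?,scc[3]=?,scc[4]=?,scc[5]=?)
step 3: low=(low[0]=0,low[1]=0,low[2]=?,low[3]=1,low[4]=1,low[5]=?); scc=(scc[0]=?,scc[1]=?,scc[2]=?,scc[3]=?,scc[4]=?,scc[5]=?)
step 4: low=(low[0]=0,low[1]=0,low[2]=?,low[3]=1,low[4]=1,low[5]=?); scc=(scc[0]=0,scc[1]=0,scc[2]=?,scc[3]=0,scc[4]=0,scc[5]=?)
step 5: low=(low[0]=0,low[1]=0,low[2]=4,low[3]=1,low[4]=1,low[5]=?); scc=(scc[0]=0,scc[1]=0,scc[2]=1,scc[3]=0,scc[4]=0,scc[5]=?)
step 6: low=(low[0]=0,low[1]=0,low[2]=4,low[3]=1,low[4]=1,low[5]=5); scc=(scc[0]=0,scc[1]=0,scc[2]=1,scc[3]=0,scc[4]=0,scc[5]=2)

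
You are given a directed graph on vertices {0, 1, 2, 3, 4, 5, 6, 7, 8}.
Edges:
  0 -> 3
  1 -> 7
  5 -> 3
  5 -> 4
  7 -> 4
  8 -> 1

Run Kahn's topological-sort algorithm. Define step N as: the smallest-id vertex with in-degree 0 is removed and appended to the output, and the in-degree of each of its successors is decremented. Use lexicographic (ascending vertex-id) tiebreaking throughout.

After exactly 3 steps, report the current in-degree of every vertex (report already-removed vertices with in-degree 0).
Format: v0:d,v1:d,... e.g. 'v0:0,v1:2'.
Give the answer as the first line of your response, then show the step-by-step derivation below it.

v0:0,v1:1,v2:0,v3:0,v4:1,v5:0,v6:0,v7:1,v8:0

step 1: output 0; order=[0]; indeg=(0,1,0,1,2,0,0,1,0)
step 2: output 2; order=[0,2]; indeg=(0,1,0,1,2,0,0,1,0)
step 3: output 5; order=[0,2,5]; indeg=(0,1,0,0,1,0,0,1,0)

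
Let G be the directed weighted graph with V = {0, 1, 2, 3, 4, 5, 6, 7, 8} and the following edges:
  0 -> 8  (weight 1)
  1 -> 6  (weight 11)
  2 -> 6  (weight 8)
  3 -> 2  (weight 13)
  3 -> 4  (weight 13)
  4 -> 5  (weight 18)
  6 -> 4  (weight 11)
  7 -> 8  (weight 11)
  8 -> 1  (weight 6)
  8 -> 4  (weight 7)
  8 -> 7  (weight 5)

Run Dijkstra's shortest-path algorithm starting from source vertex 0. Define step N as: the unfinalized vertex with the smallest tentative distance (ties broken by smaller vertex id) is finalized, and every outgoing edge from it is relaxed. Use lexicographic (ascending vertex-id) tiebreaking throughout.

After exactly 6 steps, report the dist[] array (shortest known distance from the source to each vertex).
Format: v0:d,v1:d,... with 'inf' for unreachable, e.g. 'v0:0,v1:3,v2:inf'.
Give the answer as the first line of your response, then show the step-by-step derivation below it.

v0:0,v1:7,v2:inf,v3:inf,v4:8,v5:26,v6:18,v7:6,v8:1

step 1: dist = v0:0,v1:inf,v2:inf,v3:inf,v4:inf,v5:inf,v6:inf,v7:inf,v8:1
step 2: dist = v0:0,v1:7,v2:inf,v3:inf,v4:8,v5:inf,v6:inf,v7:6,v8:1
step 3: dist = v0:0,v1:7,v2:inf,v3:inf,v4:8,v5:inf,v6:inf,v7:6,v8:1
step 4: dist = v0:0,v1:7,v2:inf,v3:inf,v4:8,v5:inf,v6:18,v7:6,v8:1
step 5: dist = v0:0,v1:7,v2:inf,v3:inf,v4:8,v5:26,v6:18,v7:6,v8:1
step 6: dist = v0:0,v1:7,v2:inf,v3:inf,v4:8,v5:26,v6:18,v7:6,v8:1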